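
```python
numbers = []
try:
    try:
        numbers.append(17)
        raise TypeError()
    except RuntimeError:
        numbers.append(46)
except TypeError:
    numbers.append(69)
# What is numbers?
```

Step-by-step execution trace:
1. Inner try: `numbers.append(17)` → numbers = [17].
2. `raise TypeError()` raises TypeError.
3. Inner `except RuntimeError` does not match TypeError; exception propagates to outer try.
4. Outer `except TypeError` matches → `numbers.append(69)` → numbers = [17, 69].
Result: [17, 69]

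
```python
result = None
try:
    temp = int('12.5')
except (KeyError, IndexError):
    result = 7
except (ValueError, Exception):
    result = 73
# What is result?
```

Step-by-step execution trace:
1. `temp = int('12.5')` raises ValueError.
2. `except (KeyError, IndexError)` does not match ValueError; skipped.
3. `except (ValueError, Exception)` matches (ValueError is in the tuple) → result = 73.
Result: 73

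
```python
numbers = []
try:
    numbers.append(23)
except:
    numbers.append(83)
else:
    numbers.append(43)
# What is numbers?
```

Step-by-step execution trace:
1. try: `numbers.append(23)` → numbers = [23]. No exception raised.
2. `except` is skipped.
3. `else` runs (try completed without exception): `numbers.append(43)` → numbers = [23, 43].
Result: [23, 43]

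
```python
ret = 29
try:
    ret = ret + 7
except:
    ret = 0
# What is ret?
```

Step-by-step execution trace:
1. ret starts at 29.
2. try: `ret = ret + 7` → ret = 36. No exception raised.
3. `except` is skipped.
Result: 36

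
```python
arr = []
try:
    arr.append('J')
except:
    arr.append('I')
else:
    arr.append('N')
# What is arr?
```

Step-by-step execution trace:
1. try: `arr.append('J')` → arr = ['J']. No exception raised.
2. `except` is skipped.
3. `else` runs (try completed without exception): `arr.append('N')` → arr = ['J', 'N'].
Result: ['J', 'N']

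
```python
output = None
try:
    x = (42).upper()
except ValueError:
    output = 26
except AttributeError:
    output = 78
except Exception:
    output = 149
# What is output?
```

Step-by-step execution trace:
1. `x = (42).upper()` raises AttributeError.
2. `except ValueError` does not match AttributeError; skipped.
3. `except AttributeError` matches → output = 78.
4. Remaining except clauses are skipped.
Result: 78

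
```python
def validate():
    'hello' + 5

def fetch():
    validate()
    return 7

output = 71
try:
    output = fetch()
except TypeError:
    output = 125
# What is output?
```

Step-by-step execution trace:
1. output starts at 71.
2. try: `fetch()` calls `validate()`.
3. `validate()` evaluates `'hello' + 5`, which raises TypeError; it propagates through fetch (uncaught).
4. `return 7` in fetch is not reached; the assignment to output does not complete.
5. `except TypeError` matches → output = 125.
Result: 125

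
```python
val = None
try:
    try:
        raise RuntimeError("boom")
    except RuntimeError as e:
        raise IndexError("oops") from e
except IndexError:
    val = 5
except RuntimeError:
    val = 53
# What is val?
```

Step-by-step execution trace:
1. Inner try raises RuntimeError; inner `except RuntimeError as e` catches it.
2. `raise IndexError(...) from e` raises IndexError (RuntimeError is attached as __cause__, but only IndexError is active).
3. Outer `except IndexError` matches → val = 5.
4. `except RuntimeError` is not reached.
Result: 5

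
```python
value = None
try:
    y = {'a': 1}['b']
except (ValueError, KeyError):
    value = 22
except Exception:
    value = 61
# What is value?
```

Step-by-step execution trace:
1. `y = {'a': 1}['b']` raises KeyError.
2. `except (ValueError, KeyError)` matches (KeyError is in the tuple) → value = 22.
3. `except Exception` is not reached.
Result: 22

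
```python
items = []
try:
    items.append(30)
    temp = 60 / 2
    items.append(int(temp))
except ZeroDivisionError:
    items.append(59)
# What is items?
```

Step-by-step execution trace:
1. try: `items.append(30)` → items = [30].
2. `temp = 60 / 2` → temp = 30.0. No exception raised.
3. `items.append(int(temp))` → items = [30, 30].
4. `except ZeroDivisionError` is skipped (no exception was raised).
Result: [30, 30]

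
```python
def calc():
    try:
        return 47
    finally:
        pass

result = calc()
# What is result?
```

Step-by-step execution trace:
1. `calc()` enters try: `return 47` sets pending return value 47.
2. Before returning, `finally: pass` runs (no effect).
3. calc() returns 47 → result = 47.
Result: 47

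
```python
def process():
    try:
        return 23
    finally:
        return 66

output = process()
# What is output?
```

Step-by-step execution trace:
1. `process()` enters try: `return 23` sets pending return value 23.
2. Before returning, `finally: return 66` runs and overrides the pending return.
3. process() returns 66 → output = 66.
Result: 66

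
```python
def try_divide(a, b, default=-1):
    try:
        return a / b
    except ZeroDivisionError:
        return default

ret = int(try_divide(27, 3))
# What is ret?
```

Step-by-step execution trace:
1. `try_divide(27, 3)` enters try: `return 27 / 3` → returns 9.0. No exception raised.
2. `except ZeroDivisionError` is skipped.
3. `int(9.0)` → 9 → ret = 9.
Result: 9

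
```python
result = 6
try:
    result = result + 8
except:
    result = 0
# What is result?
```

Step-by-step execution trace:
1. result starts at 6.
2. try: `result = result + 8` → result = 14. No exception raised.
3. `except` is skipped.
Result: 14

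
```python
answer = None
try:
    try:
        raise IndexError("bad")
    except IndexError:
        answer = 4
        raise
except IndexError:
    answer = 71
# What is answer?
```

Step-by-step execution trace:
1. Inner try: `raise IndexError("bad")` raises IndexError.
2. Inner `except IndexError` matches → answer = 4.
3. bare `raise` re-raises the same IndexError.
4. Outer `except IndexError` matches → answer = 71.
Result: 71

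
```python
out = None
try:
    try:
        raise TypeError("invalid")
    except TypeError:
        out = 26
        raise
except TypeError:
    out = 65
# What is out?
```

Step-by-step execution trace:
1. Inner try: `raise TypeError("invalid")` raises TypeError.
2. Inner `except TypeError` matches → out = 26.
3. bare `raise` re-raises the same TypeError.
4. Outer `except TypeError` matches → out = 65.
Result: 65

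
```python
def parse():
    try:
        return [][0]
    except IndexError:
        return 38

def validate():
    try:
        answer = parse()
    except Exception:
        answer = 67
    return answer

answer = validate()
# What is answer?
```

Step-by-step execution trace:
1. `validate()` calls `parse()`.
2. In parse: `[][0]` raises IndexError; `except IndexError` catches it → returns 38.
3. In validate: `answer = parse()` → answer = 38. No exception reaches validate.
4. `except Exception` is skipped; validate returns 38.
5. answer = 38.
Result: 38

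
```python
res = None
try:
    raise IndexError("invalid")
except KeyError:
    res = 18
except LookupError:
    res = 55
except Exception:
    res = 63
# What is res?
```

Step-by-step execution trace:
1. `raise IndexError(...)` raises IndexError.
2. `except KeyError` does not match (IndexError is not a subclass of KeyError); skipped.
3. `except LookupError` matches (IndexError is a subclass of LookupError) → res = 55.
4. `except Exception` is not reached.
Result: 55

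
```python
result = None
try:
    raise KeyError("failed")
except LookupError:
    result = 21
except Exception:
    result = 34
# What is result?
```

Step-by-step execution trace:
1. `raise KeyError(...)` raises KeyError.
2. `except LookupError` matches (KeyError is a subclass of LookupError) → result = 21.
3. `except Exception` is not reached.
Result: 21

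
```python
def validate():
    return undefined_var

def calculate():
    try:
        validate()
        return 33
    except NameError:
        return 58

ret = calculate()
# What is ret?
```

Step-by-step execution trace:
1. `calculate()` calls `validate()`.
2. `validate()` evaluates `undefined_var`, which raises NameError; it propagates to the caller.
3. `return 33` is not reached.
4. `except NameError` in calculate matches → returns 58.
5. ret = 58.
Result: 58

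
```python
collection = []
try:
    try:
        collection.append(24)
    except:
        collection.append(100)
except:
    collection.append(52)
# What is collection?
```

Step-by-step execution trace:
1. Inner try: `collection.append(24)` → collection = [24]. No exception raised.
2. Inner `except` is skipped.
3. Inner try completes normally; outer `except` is skipped.
Result: [24]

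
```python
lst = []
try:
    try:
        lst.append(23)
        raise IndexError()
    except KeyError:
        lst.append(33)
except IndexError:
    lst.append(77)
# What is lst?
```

Step-by-step execution trace:
1. Inner try: `lst.append(23)` → lst = [23].
2. `raise IndexError()` raises IndexError.
3. Inner `except KeyError` does not match IndexError; exception propagates to outer try.
4. Outer `except IndexError` matches → `lst.append(77)` → lst = [23, 77].
Result: [23, 77]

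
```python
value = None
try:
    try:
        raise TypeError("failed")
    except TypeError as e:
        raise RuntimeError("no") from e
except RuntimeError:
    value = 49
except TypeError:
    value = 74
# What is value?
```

Step-by-step execution trace:
1. Inner try raises TypeError; inner `except TypeError as e` catches it.
2. `raise RuntimeError(...) from e` raises RuntimeError (TypeError is attached as __cause__, but only RuntimeError is active).
3. Outer `except RuntimeError` matches → value = 49.
4. `except TypeError` is not reached.
Result: 49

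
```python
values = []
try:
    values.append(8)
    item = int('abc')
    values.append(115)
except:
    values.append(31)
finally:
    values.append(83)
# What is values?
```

Step-by-step execution trace:
1. try: `values.append(8)` → values = [8].
2. `item = int('abc')` raises ValueError; `values.append(115)` is not reached.
3. bare `except` matches → `values.append(31)` → values = [8, 31].
4. finally always runs: `values.append(83)` → values = [8, 31, 83].
Result: [8, 31, 83]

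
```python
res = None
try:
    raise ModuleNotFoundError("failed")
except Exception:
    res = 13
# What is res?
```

Step-by-step execution trace:
1. `raise ModuleNotFoundError(...)` raises ModuleNotFoundError.
2. `except Exception` matches (ModuleNotFoundError is a subclass of Exception) → res = 13.
Result: 13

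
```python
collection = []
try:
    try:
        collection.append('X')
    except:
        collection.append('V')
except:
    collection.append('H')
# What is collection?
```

Step-by-step execution trace:
1. Inner try: `collection.append('X')` → collection = ['X']. No exception raised.
2. Inner `except` is skipped.
3. Inner try completes normally; outer `except` is skipped.
Result: ['X']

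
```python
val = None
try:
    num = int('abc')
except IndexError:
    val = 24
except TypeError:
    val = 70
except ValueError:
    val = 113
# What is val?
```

Step-by-step execution trace:
1. `num = int('abc')` raises ValueError.
2. `except IndexError` does not match ValueError; skipped.
3. `except TypeError` does not match ValueError; skipped.
4. `except ValueError` matches → val = 113.
Result: 113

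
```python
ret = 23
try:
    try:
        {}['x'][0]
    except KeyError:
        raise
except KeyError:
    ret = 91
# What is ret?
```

Step-by-step execution trace:
1. Inner try: `{}['x'][0]` raises KeyError.
2. Inner `except KeyError` matches; bare `raise` re-raises the same KeyError.
3. Outer `except KeyError` matches → ret = 91.
Result: 91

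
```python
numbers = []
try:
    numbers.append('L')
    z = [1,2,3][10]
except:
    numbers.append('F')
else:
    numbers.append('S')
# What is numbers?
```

Step-by-step execution trace:
1. try: `numbers.append('L')` → numbers = ['L'].
2. `z = [1,2,3][10]` raises IndexError.
3. bare `except` matches → `numbers.append('F')` → numbers = ['L', 'F'].
4. `else` is skipped (an exception was raised).
Result: ['L', 'F']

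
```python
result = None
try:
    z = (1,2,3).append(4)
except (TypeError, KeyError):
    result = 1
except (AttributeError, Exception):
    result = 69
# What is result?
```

Step-by-step execution trace:
1. `z = (1,2,3).append(4)` raises AttributeError.
2. `except (TypeError, KeyError)` does not match AttributeError; skipped.
3. `except (AttributeError, Exception)` matches (AttributeError is in the tuple) → result = 69.
Result: 69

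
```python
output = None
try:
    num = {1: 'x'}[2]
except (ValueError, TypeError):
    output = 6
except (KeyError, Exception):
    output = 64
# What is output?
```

Step-by-step execution trace:
1. `num = {1: 'x'}[2]` raises KeyError.
2. `except (ValueError, TypeError)` does not match KeyError; skipped.
3. `except (KeyError, Exception)` matches (KeyError is in the tuple) → output = 64.
Result: 64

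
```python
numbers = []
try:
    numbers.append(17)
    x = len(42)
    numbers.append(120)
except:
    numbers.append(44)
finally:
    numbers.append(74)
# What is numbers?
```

Step-by-step execution trace:
1. try: `numbers.append(17)` → numbers = [17].
2. `x = len(42)` raises TypeError; `numbers.append(120)` is not reached.
3. bare `except` matches → `numbers.append(44)` → numbers = [17, 44].
4. finally always runs: `numbers.append(74)` → numbers = [17, 44, 74].
Result: [17, 44, 74]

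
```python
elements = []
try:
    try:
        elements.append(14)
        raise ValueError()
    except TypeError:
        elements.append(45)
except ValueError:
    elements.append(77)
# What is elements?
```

Step-by-step execution trace:
1. Inner try: `elements.append(14)` → elements = [14].
2. `raise ValueError()` raises ValueError.
3. Inner `except TypeError` does not match ValueError; exception propagates to outer try.
4. Outer `except ValueError` matches → `elements.append(77)` → elements = [14, 77].
Result: [14, 77]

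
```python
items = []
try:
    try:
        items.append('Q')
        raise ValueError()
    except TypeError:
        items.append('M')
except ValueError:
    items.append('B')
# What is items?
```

Step-by-step execution trace:
1. Inner try: `items.append('Q')` → items = ['Q'].
2. `raise ValueError()` raises ValueError.
3. Inner `except TypeError` does not match ValueError; exception propagates to outer try.
4. Outer `except ValueError` matches → `items.append('B')` → items = ['Q', 'B'].
Result: ['Q', 'B']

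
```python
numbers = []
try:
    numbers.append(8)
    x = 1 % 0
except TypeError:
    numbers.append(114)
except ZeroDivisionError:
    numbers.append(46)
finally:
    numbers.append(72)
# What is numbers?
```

Step-by-step execution trace:
1. try: `numbers.append(8)` → numbers = [8].
2. `x = 1 % 0` raises ZeroDivisionError.
3. `except TypeError` does not match ZeroDivisionError; skipped.
4. `except ZeroDivisionError` matches → `numbers.append(46)` → numbers = [8, 46].
5. finally always runs: `numbers.append(72)` → numbers = [8, 46, 72].
Result: [8, 46, 72]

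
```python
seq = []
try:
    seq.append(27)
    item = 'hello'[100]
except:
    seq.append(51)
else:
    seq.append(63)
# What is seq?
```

Step-by-step execution trace:
1. try: `seq.append(27)` → seq = [27].
2. `item = 'hello'[100]` raises IndexError.
3. bare `except` matches → `seq.append(51)` → seq = [27, 51].
4. `else` is skipped (an exception was raised).
Result: [27, 51]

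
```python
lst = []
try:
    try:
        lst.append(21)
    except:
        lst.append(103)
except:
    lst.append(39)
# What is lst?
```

Step-by-step execution trace:
1. Inner try: `lst.append(21)` → lst = [21]. No exception raised.
2. Inner `except` is skipped.
3. Inner try completes normally; outer `except` is skipped.
Result: [21]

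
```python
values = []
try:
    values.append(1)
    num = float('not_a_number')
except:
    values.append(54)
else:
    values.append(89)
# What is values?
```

Step-by-step execution trace:
1. try: `values.append(1)` → values = [1].
2. `num = float('not_a_number')` raises ValueError.
3. bare `except` matches → `values.append(54)` → values = [1, 54].
4. `else` is skipped (an exception was raised).
Result: [1, 54]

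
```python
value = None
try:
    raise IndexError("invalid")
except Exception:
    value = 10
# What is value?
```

Step-by-step execution trace:
1. `raise IndexError(...)` raises IndexError.
2. `except Exception` matches (IndexError is a subclass of Exception) → value = 10.
Result: 10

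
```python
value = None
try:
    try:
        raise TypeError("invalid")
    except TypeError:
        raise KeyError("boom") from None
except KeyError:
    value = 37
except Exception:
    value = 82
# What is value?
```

Step-by-step execution trace:
1. Inner try raises TypeError; inner `except TypeError` catches it.
2. `raise KeyError(...) from None` raises KeyError (from None suppresses __context__, but the active exception is still KeyError).
3. Outer `except KeyError` matches → value = 37.
4. `except Exception` is not reached.
Result: 37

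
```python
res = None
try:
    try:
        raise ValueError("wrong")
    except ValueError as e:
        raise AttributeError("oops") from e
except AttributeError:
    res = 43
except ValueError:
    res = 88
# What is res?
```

Step-by-step execution trace:
1. Inner try raises ValueError; inner `except ValueError as e` catches it.
2. `raise AttributeError(...) from e` raises AttributeError (ValueError is attached as __cause__, but only AttributeError is active).
3. Outer `except AttributeError` matches → res = 43.
4. `except ValueError` is not reached.
Result: 43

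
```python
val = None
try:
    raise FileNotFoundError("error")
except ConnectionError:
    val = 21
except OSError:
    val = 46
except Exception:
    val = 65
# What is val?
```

Step-by-step execution trace:
1. `raise FileNotFoundError(...)` raises FileNotFoundError.
2. `except ConnectionError` does not match (FileNotFoundError is not a subclass of ConnectionError); skipped.
3. `except OSError` matches (FileNotFoundError is a subclass of OSError) → val = 46.
4. `except Exception` is not reached.
Result: 46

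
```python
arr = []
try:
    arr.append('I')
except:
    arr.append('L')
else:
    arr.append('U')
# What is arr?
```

Step-by-step execution trace:
1. try: `arr.append('I')` → arr = ['I']. No exception raised.
2. `except` is skipped.
3. `else` runs (try completed without exception): `arr.append('U')` → arr = ['I', 'U'].
Result: ['I', 'U']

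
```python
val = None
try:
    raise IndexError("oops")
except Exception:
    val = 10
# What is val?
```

Step-by-step execution trace:
1. `raise IndexError(...)` raises IndexError.
2. `except Exception` matches (IndexError is a subclass of Exception) → val = 10.
Result: 10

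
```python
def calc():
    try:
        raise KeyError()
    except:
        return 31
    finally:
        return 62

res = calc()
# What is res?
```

Step-by-step execution trace:
1. `calc()` enters try: `raise KeyError()` raises KeyError.
2. bare `except` matches → `return 31` sets pending return value 31.
3. Before returning, `finally: return 62` runs and overrides the pending return.
4. calc() returns 62 → res = 62.
Result: 62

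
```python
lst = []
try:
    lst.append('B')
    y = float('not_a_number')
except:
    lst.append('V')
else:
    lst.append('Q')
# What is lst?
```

Step-by-step execution trace:
1. try: `lst.append('B')` → lst = ['B'].
2. `y = float('not_a_number')` raises ValueError.
3. bare `except` matches → `lst.append('V')` → lst = ['B', 'V'].
4. `else` is skipped (an exception was raised).
Result: ['B', 'V']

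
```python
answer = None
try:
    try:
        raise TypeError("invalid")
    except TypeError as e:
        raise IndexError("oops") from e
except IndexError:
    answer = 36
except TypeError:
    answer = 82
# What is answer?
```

Step-by-step execution trace:
1. Inner try raises TypeError; inner `except TypeError as e` catches it.
2. `raise IndexError(...) from e` raises IndexError (TypeError is attached as __cause__, but only IndexError is active).
3. Outer `except IndexError` matches → answer = 36.
4. `except TypeError` is not reached.
Result: 36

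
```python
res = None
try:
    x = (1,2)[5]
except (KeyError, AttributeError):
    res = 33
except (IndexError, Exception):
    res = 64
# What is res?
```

Step-by-step execution trace:
1. `x = (1,2)[5]` raises IndexError.
2. `except (KeyError, AttributeError)` does not match IndexError; skipped.
3. `except (IndexError, Exception)` matches (IndexError is in the tuple) → res = 64.
Result: 64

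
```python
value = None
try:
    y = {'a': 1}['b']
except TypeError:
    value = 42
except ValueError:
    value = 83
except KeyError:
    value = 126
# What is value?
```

Step-by-step execution trace:
1. `y = {'a': 1}['b']` raises KeyError.
2. `except TypeError` does not match KeyError; skipped.
3. `except ValueError` does not match KeyError; skipped.
4. `except KeyError` matches → value = 126.
Result: 126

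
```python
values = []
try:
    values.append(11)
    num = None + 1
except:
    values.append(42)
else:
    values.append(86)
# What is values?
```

Step-by-step execution trace:
1. try: `values.append(11)` → values = [11].
2. `num = None + 1` raises TypeError.
3. bare `except` matches → `values.append(42)` → values = [11, 42].
4. `else` is skipped (an exception was raised).
Result: [11, 42]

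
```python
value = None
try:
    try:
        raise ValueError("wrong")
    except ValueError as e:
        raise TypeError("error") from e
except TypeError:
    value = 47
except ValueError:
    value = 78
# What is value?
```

Step-by-step execution trace:
1. Inner try raises ValueError; inner `except ValueError as e` catches it.
2. `raise TypeError(...) from e` raises TypeError (ValueError is attached as __cause__, but only TypeError is active).
3. Outer `except TypeError` matches → value = 47.
4. `except ValueError` is not reached.
Result: 47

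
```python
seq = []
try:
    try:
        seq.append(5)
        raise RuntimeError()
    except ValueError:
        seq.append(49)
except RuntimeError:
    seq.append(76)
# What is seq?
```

Step-by-step execution trace:
1. Inner try: `seq.append(5)` → seq = [5].
2. `raise RuntimeError()` raises RuntimeError.
3. Inner `except ValueError` does not match RuntimeError; exception propagates to outer try.
4. Outer `except RuntimeError` matches → `seq.append(76)` → seq = [5, 76].
Result: [5, 76]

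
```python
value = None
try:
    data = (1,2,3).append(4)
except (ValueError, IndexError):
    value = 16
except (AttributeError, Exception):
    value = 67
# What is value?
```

Step-by-step execution trace:
1. `data = (1,2,3).append(4)` raises AttributeError.
2. `except (ValueError, IndexError)` does not match AttributeError; skipped.
3. `except (AttributeError, Exception)` matches (AttributeError is in the tuple) → value = 67.
Result: 67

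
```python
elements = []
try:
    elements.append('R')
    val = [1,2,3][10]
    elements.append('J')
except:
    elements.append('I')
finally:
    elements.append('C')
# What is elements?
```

Step-by-step execution trace:
1. try: `elements.append('R')` → elements = ['R'].
2. `val = [1,2,3][10]` raises IndexError; `elements.append('J')` is not reached.
3. bare `except` matches → `elements.append('I')` → elements = ['R', 'I'].
4. finally always runs: `elements.append('C')` → elements = ['R', 'I', 'C'].
Result: ['R', 'I', 'C']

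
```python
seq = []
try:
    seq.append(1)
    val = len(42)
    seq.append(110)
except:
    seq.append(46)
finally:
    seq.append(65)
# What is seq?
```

Step-by-step execution trace:
1. try: `seq.append(1)` → seq = [1].
2. `val = len(42)` raises TypeError; `seq.append(110)` is not reached.
3. bare `except` matches → `seq.append(46)` → seq = [1, 46].
4. finally always runs: `seq.append(65)` → seq = [1, 46, 65].
Result: [1, 46, 65]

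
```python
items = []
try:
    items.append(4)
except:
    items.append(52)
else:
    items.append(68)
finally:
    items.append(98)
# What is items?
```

Step-by-step execution trace:
1. try: `items.append(4)` → items = [4]. No exception raised.
2. `except` is skipped.
3. `else` runs: `items.append(68)` → items = [4, 68].
4. `finally` always runs: `items.append(98)` → items = [4, 68, 98].
Result: [4, 68, 98]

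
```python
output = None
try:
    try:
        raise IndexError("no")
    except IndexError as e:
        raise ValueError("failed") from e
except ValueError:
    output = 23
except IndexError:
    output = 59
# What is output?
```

Step-by-step execution trace:
1. Inner try raises IndexError; inner `except IndexError as e` catches it.
2. `raise ValueError(...) from e` raises ValueError (IndexError is attached as __cause__, but only ValueError is active).
3. Outer `except ValueError` matches → output = 23.
4. `except IndexError` is not reached.
Result: 23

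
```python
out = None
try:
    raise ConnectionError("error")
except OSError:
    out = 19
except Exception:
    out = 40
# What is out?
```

Step-by-step execution trace:
1. `raise ConnectionError(...)` raises ConnectionError.
2. `except OSError` matches (ConnectionError is a subclass of OSError) → out = 19.
3. `except Exception` is not reached.
Result: 19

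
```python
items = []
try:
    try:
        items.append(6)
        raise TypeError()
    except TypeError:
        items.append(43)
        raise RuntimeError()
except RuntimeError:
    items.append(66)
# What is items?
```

Step-by-step execution trace:
1. Inner try: `items.append(6)` → items = [6].
2. `raise TypeError()` raises TypeError.
3. Inner `except TypeError` matches → `items.append(43)` → items = [6, 43].
4. `raise RuntimeError()` raises RuntimeError; propagates to outer try.
5. Outer `except RuntimeError` matches → `items.append(66)` → items = [6, 43, 66].
Result: [6, 43, 66]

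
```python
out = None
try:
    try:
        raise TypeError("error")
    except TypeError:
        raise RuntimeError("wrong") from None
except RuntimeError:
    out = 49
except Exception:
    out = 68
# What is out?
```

Step-by-step execution trace:
1. Inner try raises TypeError; inner `except TypeError` catches it.
2. `raise RuntimeError(...) from None` raises RuntimeError (from None suppresses __context__, but the active exception is still RuntimeError).
3. Outer `except RuntimeError` matches → out = 49.
4. `except Exception` is not reached.
Result: 49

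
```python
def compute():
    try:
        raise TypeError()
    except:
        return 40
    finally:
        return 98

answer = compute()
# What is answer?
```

Step-by-step execution trace:
1. `compute()` enters try: `raise TypeError()` raises TypeError.
2. bare `except` matches → `return 40` sets pending return value 40.
3. Before returning, `finally: return 98` runs and overrides the pending return.
4. compute() returns 98 → answer = 98.
Result: 98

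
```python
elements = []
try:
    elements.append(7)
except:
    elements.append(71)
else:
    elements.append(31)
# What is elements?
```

Step-by-step execution trace:
1. try: `elements.append(7)` → elements = [7]. No exception raised.
2. `except` is skipped.
3. `else` runs (try completed without exception): `elements.append(31)` → elements = [7, 31].
Result: [7, 31]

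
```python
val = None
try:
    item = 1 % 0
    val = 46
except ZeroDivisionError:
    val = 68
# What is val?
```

Step-by-step execution trace:
1. `item = 1 % 0` raises ZeroDivisionError.
2. `val = 46` is not reached.
3. `except ZeroDivisionError` matches → val = 68.
Result: 68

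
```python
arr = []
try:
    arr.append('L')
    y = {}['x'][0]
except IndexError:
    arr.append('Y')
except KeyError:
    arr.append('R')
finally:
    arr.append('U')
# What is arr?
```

Step-by-step execution trace:
1. try: `arr.append('L')` → arr = ['L'].
2. `y = {}['x'][0]` raises KeyError.
3. `except IndexError` does not match KeyError; skipped.
4. `except KeyError` matches → `arr.append('R')` → arr = ['L', 'R'].
5. finally always runs: `arr.append('U')` → arr = ['L', 'R', 'U'].
Result: ['L', 'R', 'U']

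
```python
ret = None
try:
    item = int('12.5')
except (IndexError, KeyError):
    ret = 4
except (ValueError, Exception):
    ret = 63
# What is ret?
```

Step-by-step execution trace:
1. `item = int('12.5')` raises ValueError.
2. `except (IndexError, KeyError)` does not match ValueError; skipped.
3. `except (ValueError, Exception)` matches (ValueError is in the tuple) → ret = 63.
Result: 63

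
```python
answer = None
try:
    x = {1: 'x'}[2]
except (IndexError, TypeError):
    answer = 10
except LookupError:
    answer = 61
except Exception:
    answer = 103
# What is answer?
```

Step-by-step execution trace:
1. `x = {1: 'x'}[2]` raises KeyError.
2. `except (IndexError, TypeError)` does not match KeyError; skipped.
3. `except LookupError` matches (KeyError is a subclass of LookupError) → answer = 61.
4. `except Exception` is not reached.
Result: 61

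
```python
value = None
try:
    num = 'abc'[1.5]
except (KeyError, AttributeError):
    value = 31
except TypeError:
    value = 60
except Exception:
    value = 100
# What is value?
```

Step-by-step execution trace:
1. `num = 'abc'[1.5]` raises TypeError.
2. `except (KeyError, AttributeError)` does not match TypeError; skipped.
3. `except TypeError` matches (exact type match) → value = 60.
4. `except Exception` is not reached.
Result: 60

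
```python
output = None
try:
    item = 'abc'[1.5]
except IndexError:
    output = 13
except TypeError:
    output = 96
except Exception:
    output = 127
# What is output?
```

Step-by-step execution trace:
1. `item = 'abc'[1.5]` raises TypeError.
2. `except IndexError` does not match TypeError; skipped.
3. `except TypeError` matches → output = 96.
4. Remaining except clauses are skipped.
Result: 96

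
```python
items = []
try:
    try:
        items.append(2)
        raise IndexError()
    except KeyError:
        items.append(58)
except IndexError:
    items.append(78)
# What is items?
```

Step-by-step execution trace:
1. Inner try: `items.append(2)` → items = [2].
2. `raise IndexError()` raises IndexError.
3. Inner `except KeyError` does not match IndexError; exception propagates to outer try.
4. Outer `except IndexError` matches → `items.append(78)` → items = [2, 78].
Result: [2, 78]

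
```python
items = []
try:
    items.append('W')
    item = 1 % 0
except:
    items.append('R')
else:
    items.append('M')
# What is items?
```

Step-by-step execution trace:
1. try: `items.append('W')` → items = ['W'].
2. `item = 1 % 0` raises ZeroDivisionError.
3. bare `except` matches → `items.append('R')` → items = ['W', 'R'].
4. `else` is skipped (an exception was raised).
Result: ['W', 'R']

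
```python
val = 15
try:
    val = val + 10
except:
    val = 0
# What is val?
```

Step-by-step execution trace:
1. val starts at 15.
2. try: `val = val + 10` → val = 25. No exception raised.
3. `except` is skipped.
Result: 25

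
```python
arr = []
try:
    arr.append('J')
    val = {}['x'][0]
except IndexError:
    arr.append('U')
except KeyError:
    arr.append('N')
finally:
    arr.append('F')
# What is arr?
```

Step-by-step execution trace:
1. try: `arr.append('J')` → arr = ['J'].
2. `val = {}['x'][0]` raises KeyError.
3. `except IndexError` does not match KeyError; skipped.
4. `except KeyError` matches → `arr.append('N')` → arr = ['J', 'N'].
5. finally always runs: `arr.append('F')` → arr = ['J', 'N', 'F'].
Result: ['J', 'N', 'F']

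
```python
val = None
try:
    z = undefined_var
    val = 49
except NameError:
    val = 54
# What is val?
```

Step-by-step execution trace:
1. `z = undefined_var` raises NameError.
2. `val = 49` is not reached.
3. `except NameError` matches → val = 54.
Result: 54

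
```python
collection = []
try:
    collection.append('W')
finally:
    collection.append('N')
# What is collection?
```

Step-by-step execution trace:
1. try: `collection.append('W')` → collection = ['W'].
2. The try body completes without raising.
3. finally always runs: `collection.append('N')` → collection = ['W', 'N'].
Result: ['W', 'N']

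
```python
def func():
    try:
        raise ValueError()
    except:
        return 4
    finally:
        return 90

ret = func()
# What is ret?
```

Step-by-step execution trace:
1. `func()` enters try: `raise ValueError()` raises ValueError.
2. bare `except` matches → `return 4` sets pending return value 4.
3. Before returning, `finally: return 90` runs and overrides the pending return.
4. func() returns 90 → ret = 90.
Result: 90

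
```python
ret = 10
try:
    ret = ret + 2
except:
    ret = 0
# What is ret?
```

Step-by-step execution trace:
1. ret starts at 10.
2. try: `ret = ret + 2` → ret = 12. No exception raised.
3. `except` is skipped.
Result: 12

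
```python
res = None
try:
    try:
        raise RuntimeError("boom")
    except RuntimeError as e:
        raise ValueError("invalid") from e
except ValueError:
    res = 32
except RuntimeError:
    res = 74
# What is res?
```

Step-by-step execution trace:
1. Inner try raises RuntimeError; inner `except RuntimeError as e` catches it.
2. `raise ValueError(...) from e` raises ValueError (RuntimeError is attached as __cause__, but only ValueError is active).
3. Outer `except ValueError` matches → res = 32.
4. `except RuntimeError` is not reached.
Result: 32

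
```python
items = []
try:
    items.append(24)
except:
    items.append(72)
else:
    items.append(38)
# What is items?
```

Step-by-step execution trace:
1. try: `items.append(24)` → items = [24]. No exception raised.
2. `except` is skipped.
3. `else` runs (try completed without exception): `items.append(38)` → items = [24, 38].
Result: [24, 38]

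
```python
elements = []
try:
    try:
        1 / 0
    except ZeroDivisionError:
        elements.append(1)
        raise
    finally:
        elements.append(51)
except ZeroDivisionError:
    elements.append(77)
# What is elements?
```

Step-by-step execution trace:
1. Inner try: `1 / 0` raises ZeroDivisionError.
2. Inner `except ZeroDivisionError` matches → `elements.append(1)` → elements = [1].
3. bare `raise` re-raises ZeroDivisionError.
4. Inner `finally` runs during unwinding: `elements.append(51)` → elements = [1, 51].
5. Outer `except ZeroDivisionError` matches → `elements.append(77)` → elements = [1, 51, 77].
Result: [1, 51, 77]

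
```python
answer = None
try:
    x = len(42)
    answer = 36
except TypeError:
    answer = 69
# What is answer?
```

Step-by-step execution trace:
1. `x = len(42)` raises TypeError.
2. `answer = 36` is not reached.
3. `except TypeError` matches → answer = 69.
Result: 69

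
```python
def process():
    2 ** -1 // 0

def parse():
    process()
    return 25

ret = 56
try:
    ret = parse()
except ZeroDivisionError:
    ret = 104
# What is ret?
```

Step-by-step execution trace:
1. ret starts at 56.
2. try: `parse()` calls `process()`.
3. `process()` evaluates `2 ** -1 // 0`, which raises ZeroDivisionError; it propagates through parse (uncaught).
4. `return 25` in parse is not reached; the assignment to ret does not complete.
5. `except ZeroDivisionError` matches → ret = 104.
Result: 104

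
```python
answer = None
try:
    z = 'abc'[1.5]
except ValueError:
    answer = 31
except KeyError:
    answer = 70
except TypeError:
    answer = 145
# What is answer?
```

Step-by-step execution trace:
1. `z = 'abc'[1.5]` raises TypeError.
2. `except ValueError` does not match TypeError; skipped.
3. `except KeyError` does not match TypeError; skipped.
4. `except TypeError` matches → answer = 145.
Result: 145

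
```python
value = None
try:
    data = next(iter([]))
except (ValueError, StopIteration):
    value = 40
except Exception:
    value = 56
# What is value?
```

Step-by-step execution trace:
1. `data = next(iter([]))` raises StopIteration.
2. `except (ValueError, StopIteration)` matches (StopIteration is in the tuple) → value = 40.
3. `except Exception` is not reached.
Result: 40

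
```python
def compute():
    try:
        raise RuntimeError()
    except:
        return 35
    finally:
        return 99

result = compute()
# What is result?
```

Step-by-step execution trace:
1. `compute()` enters try: `raise RuntimeError()` raises RuntimeError.
2. bare `except` matches → `return 35` sets pending return value 35.
3. Before returning, `finally: return 99` runs and overrides the pending return.
4. compute() returns 99 → result = 99.
Result: 99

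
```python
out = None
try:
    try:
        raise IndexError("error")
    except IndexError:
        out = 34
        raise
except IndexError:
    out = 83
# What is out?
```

Step-by-step execution trace:
1. Inner try: `raise IndexError("error")` raises IndexError.
2. Inner `except IndexError` matches → out = 34.
3. bare `raise` re-raises the same IndexError.
4. Outer `except IndexError` matches → out = 83.
Result: 83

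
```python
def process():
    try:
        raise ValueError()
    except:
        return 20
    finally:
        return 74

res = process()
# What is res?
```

Step-by-step execution trace:
1. `process()` enters try: `raise ValueError()` raises ValueError.
2. bare `except` matches → `return 20` sets pending return value 20.
3. Before returning, `finally: return 74` runs and overrides the pending return.
4. process() returns 74 → res = 74.
Result: 74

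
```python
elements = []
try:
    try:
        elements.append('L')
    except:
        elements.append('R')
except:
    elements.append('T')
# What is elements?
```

Step-by-step execution trace:
1. Inner try: `elements.append('L')` → elements = ['L']. No exception raised.
2. Inner `except` is skipped.
3. Inner try completes normally; outer `except` is skipped.
Result: ['L']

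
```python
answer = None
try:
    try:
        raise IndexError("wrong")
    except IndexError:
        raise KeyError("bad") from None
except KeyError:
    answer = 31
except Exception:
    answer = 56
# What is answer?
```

Step-by-step execution trace:
1. Inner try raises IndexError; inner `except IndexError` catches it.
2. `raise KeyError(...) from None` raises KeyError (from None suppresses __context__, but the active exception is still KeyError).
3. Outer `except KeyError` matches → answer = 31.
4. `except Exception` is not reached.
Result: 31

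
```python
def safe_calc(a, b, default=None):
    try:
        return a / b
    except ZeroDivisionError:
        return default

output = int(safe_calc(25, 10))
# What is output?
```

Step-by-step execution trace:
1. `safe_calc(25, 10)` enters try: `return 25 / 10` → returns 2.5. No exception raised.
2. `except ZeroDivisionError` is skipped.
3. `int(2.5)` → 2 → output = 2.
Result: 2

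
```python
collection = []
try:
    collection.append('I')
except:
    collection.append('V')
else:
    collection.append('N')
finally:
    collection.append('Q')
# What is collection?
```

Step-by-step execution trace:
1. try: `collection.append('I')` → collection = ['I']. No exception raised.
2. `except` is skipped.
3. `else` runs: `collection.append('N')` → collection = ['I', 'N'].
4. `finally` always runs: `collection.append('Q')` → collection = ['I', 'N', 'Q'].
Result: ['I', 'N', 'Q']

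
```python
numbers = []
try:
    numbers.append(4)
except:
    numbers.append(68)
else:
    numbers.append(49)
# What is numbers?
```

Step-by-step execution trace:
1. try: `numbers.append(4)` → numbers = [4]. No exception raised.
2. `except` is skipped.
3. `else` runs (try completed without exception): `numbers.append(49)` → numbers = [4, 49].
Result: [4, 49]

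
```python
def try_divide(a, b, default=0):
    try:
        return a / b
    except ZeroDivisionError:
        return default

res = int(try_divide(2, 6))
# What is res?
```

Step-by-step execution trace:
1. `try_divide(2, 6)` enters try: `return 2 / 6` → returns 0.3333333333333333. No exception raised.
2. `except ZeroDivisionError` is skipped.
3. `int(0.3333333333333333)` → 0 → res = 0.
Result: 0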